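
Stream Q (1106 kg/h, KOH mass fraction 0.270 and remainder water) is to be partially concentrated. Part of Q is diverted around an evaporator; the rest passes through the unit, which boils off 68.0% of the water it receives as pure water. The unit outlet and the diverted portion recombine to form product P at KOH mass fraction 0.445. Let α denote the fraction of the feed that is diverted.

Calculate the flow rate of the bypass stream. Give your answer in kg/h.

All 1106×0.270 = 298.62 kg/h of KOH reaches P, so P = 298.62/0.445 = 671.06 kg/h and vapour = 434.94 kg/h.
The evaporator receives (1−α)·1106 of feed at 0.730 water and removes 0.680 of that water:
0.680×0.730×(1−α)×1106 = 434.94
(1−α) = 434.94/549.02 = 0.7922;  α = 0.2078.
Bypass flow = 0.2078×1106 = 229.8 kg/h.

229.8 kg/h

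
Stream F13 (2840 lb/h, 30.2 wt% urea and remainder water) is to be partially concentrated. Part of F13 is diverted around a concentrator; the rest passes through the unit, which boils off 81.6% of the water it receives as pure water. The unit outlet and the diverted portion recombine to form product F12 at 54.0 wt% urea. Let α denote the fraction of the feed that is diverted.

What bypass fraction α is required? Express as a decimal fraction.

0.226

All 2840×0.302 = 857.68 lb/h of urea reaches F12, so F12 = 857.68/0.540 = 1588.3 lb/h and vapour = 1251.7 lb/h.
The evaporator receives (1−α)·2840 of feed at 0.698 water and removes 0.816 of that water:
0.816×0.698×(1−α)×2840 = 1251.7
(1−α) = 1251.7/1617.6 = 0.7738;  α = 0.2262.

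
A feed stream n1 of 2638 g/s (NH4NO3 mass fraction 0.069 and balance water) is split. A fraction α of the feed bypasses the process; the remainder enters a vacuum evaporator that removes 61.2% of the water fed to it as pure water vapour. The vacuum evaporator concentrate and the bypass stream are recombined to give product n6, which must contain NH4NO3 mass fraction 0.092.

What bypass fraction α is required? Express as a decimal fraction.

0.561

All 2638×0.069 = 182.02 g/s of NH4NO3 reaches n6, so n6 = 182.02/0.092 = 1978.5 g/s and vapour = 659.5 g/s.
The evaporator receives (1−α)·2638 of feed at 0.931 water and removes 0.612 of that water:
0.612×0.931×(1−α)×2638 = 659.5
(1−α) = 659.5/1503.1 = 0.4388;  α = 0.5612.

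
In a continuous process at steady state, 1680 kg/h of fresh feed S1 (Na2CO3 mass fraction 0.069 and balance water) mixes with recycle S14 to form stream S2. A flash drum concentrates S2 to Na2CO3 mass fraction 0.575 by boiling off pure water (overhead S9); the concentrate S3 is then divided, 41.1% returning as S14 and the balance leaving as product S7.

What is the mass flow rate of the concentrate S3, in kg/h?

342.3 kg/h

Overall Na2CO3 balance (none leaves overhead): Na2CO3 in fresh feed = Na2CO3 in product, i.e. 1680×0.069 = (1−0.411)·S3·0.575.
S3 = 115.92/(0.575×0.589) = 342.28 kg/h.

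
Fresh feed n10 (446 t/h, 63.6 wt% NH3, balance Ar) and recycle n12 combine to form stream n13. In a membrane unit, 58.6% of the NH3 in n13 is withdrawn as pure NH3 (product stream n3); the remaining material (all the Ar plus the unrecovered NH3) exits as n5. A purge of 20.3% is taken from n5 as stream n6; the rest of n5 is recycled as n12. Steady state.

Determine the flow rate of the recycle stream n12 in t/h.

Ar enters only via n10 and leaves only via the purge: 446×0.364 = 0.203×(Ar in n5), and the membrane unit passes all Ar, so Ar in n13 = Ar in n5 = 799.72 t/h.
NH3 in n13: m_A = 446×0.636 + (1−0.203)·(1−0.586)·m_A, so m_A = 283.66/0.6700 = 423.34 t/h.
n5 = (1−0.586)×423.34 + 799.72 = 974.99 t/h.
Recycle n12 = (1−0.203)×974.99 = 777.06 t/h.

777.1 t/h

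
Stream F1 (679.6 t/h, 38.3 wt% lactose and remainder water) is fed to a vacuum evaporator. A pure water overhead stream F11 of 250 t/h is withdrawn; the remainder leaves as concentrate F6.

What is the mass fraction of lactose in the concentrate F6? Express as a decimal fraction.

0.6059

lactose is not removed: 679.6×0.383 = 260.29 t/h of lactose enters F6.
Concentrate = 679.6 − 250 = 429.6 t/h.
Mass fraction = 260.29/429.6 = 0.6059.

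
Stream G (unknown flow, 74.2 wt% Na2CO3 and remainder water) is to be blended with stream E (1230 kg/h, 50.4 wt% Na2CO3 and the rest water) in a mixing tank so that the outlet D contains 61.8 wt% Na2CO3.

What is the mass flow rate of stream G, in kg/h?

1131 kg/h

Let G be the unknown flow. Total out = 1230 + G.
Na2CO3 balance: 619.92 + 0.742·G = 0.618·(1230 + G)
(0.742 − 0.618)·G = 0.618×1230 − 619.92 = 140.22
G = 140.22 / 0.124 = 1130.8 kg/h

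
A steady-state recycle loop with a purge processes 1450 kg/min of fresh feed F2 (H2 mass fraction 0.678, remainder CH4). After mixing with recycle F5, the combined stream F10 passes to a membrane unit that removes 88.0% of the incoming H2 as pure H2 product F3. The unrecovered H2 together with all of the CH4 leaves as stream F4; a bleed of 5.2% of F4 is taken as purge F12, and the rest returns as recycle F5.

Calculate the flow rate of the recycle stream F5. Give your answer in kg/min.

CH4 enters only via F2 and leaves only via the purge: 1450×0.322 = 0.052×(CH4 in F4), and the membrane unit passes all CH4, so CH4 in F10 = CH4 in F4 = 8978.8 kg/min.
H2 in F10: m_A = 1450×0.678 + (1−0.052)·(1−0.880)·m_A, so m_A = 983.1/0.8862 = 1109.3 kg/min.
F4 = (1−0.880)×1109.3 + 8978.8 = 9112 kg/min.
Recycle F5 = (1−0.052)×9112 = 8638.1 kg/min.

8638 kg/min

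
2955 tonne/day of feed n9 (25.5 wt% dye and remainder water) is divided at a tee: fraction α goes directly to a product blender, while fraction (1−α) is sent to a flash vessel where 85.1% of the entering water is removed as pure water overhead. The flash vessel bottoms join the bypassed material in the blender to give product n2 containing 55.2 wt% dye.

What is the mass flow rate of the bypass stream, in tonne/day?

All 2955×0.255 = 753.52 tonne/day of dye reaches n2, so n2 = 753.52/0.552 = 1365.1 tonne/day and vapour = 1589.9 tonne/day.
The evaporator receives (1−α)·2955 of feed at 0.745 water and removes 0.851 of that water:
0.851×0.745×(1−α)×2955 = 1589.9
(1−α) = 1589.9/1873.5 = 0.8487;  α = 0.1513.
Bypass flow = 0.1513×2955 = 447.22 tonne/day.

447.2 tonne/day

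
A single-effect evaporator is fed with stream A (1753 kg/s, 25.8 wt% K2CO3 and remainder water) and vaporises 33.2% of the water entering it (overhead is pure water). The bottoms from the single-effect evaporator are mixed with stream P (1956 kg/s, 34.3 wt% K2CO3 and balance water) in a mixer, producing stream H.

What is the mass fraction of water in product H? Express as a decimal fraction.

Vapour removed = 0.332×0.742×1753 = 431.84 kg/s; concentrate = 1321.2 kg/s.
water reaching the mixer = 868.88 (from concentrate) + 1956×0.657 = 2154 kg/s.
Product flow = 1321.2 + 1956 = 3277.2 kg/s; water fraction = 0.6573.

0.6573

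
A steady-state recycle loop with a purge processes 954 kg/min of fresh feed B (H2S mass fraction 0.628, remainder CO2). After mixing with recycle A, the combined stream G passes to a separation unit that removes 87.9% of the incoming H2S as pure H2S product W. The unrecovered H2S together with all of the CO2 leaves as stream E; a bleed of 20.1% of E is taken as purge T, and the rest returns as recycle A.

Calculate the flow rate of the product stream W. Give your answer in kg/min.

H2S in G: m_A = 954×0.628 + (1−0.201)·(1−0.879)·m_A, so m_A = 599.11/0.9033 = 663.23 kg/min.
Product W = 0.879×663.23 = 582.98 kg/min.

583 kg/min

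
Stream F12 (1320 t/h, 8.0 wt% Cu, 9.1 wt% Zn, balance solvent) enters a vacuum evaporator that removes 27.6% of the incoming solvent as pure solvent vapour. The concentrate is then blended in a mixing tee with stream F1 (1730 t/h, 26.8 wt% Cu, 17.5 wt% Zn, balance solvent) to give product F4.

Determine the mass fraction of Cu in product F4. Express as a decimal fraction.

0.2071

Vapour removed = 0.276×0.829×1320 = 302.02 t/h; concentrate = 1018 t/h.
Cu reaching the mixer = 105.6 (from concentrate) + 1730×0.268 = 569.24 t/h.
Product flow = 1018 + 1730 = 2748 t/h; Cu fraction = 0.2071.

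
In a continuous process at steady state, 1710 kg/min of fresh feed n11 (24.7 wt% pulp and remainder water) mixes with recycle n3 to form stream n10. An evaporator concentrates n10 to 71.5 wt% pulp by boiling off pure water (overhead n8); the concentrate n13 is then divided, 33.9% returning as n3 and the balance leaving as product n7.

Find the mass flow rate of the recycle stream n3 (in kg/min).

303 kg/min

Overall pulp balance (none leaves overhead): pulp in fresh feed = pulp in product, i.e. 1710×0.247 = (1−0.339)·n13·0.715.
n13 = 422.37/(0.715×0.661) = 893.69 kg/min.
Recycle n3 = 0.339×893.69 = 302.96 kg/min.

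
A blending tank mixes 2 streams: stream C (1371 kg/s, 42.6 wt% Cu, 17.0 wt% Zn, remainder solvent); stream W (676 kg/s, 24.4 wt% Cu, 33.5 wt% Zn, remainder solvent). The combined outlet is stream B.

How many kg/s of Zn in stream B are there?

459.5 kg/s

Zn out = Zn in = 1371×0.170 + 676×0.335 = 459.53 kg/s.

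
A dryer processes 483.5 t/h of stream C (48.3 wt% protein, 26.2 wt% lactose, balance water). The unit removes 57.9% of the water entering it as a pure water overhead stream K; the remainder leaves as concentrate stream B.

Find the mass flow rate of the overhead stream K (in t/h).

water entering = 483.5×0.255 = 123.29 t/h; overhead removed = 0.579×123.29 = 71.386 t/h.

71.39 t/h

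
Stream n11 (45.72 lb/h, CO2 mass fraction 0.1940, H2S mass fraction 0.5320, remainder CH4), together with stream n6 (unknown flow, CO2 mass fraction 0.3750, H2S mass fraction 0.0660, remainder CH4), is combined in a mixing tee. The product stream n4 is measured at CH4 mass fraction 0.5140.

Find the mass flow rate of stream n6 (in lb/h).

243.8 lb/h

Let n6 be the unknown flow. Total out = 45.72 + n6.
CH4 balance: 12.527 + 0.559·n6 = 0.514·(45.72 + n6)
(0.559 − 0.514)·n6 = 0.514×45.72 − 12.527 = 10.973
n6 = 10.973 / 0.045 = 243.84 lb/h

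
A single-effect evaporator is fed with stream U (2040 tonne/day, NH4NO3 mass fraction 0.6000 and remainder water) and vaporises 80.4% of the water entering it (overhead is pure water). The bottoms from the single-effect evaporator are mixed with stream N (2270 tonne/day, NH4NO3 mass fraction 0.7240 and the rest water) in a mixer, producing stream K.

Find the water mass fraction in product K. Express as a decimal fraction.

0.2152

Vapour removed = 0.804×0.400×2040 = 656.06 tonne/day; concentrate = 1383.9 tonne/day.
water reaching the mixer = 159.94 (from concentrate) + 2270×0.276 = 786.46 tonne/day.
Product flow = 1383.9 + 2270 = 3653.9 tonne/day; water fraction = 0.2152.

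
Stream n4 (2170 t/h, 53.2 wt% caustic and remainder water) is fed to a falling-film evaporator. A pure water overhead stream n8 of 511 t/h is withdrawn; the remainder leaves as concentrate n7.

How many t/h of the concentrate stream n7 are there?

1659 t/h

Concentrate = 2170 − 511 = 1659 t/h.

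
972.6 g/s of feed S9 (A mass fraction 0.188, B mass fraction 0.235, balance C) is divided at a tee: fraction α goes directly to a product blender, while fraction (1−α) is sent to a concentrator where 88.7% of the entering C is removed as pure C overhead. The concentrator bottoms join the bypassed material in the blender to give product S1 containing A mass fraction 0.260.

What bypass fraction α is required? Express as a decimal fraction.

All 972.6×0.188 = 182.85 g/s of A reaches S1, so S1 = 182.85/0.260 = 703.26 g/s and vapour = 269.34 g/s.
The evaporator receives (1−α)·972.6 of feed at 0.577 C and removes 0.887 of that C:
0.887×0.577×(1−α)×972.6 = 269.34
(1−α) = 269.34/497.78 = 0.5411;  α = 0.4589.

0.459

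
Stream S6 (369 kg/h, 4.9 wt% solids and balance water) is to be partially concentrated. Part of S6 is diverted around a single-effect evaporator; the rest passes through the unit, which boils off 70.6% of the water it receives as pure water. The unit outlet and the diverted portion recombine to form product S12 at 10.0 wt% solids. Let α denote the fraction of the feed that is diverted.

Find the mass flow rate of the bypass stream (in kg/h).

88.71 kg/h

All 369×0.049 = 18.081 kg/h of solids reaches S12, so S12 = 18.081/0.100 = 180.81 kg/h and vapour = 188.19 kg/h.
The evaporator receives (1−α)·369 of feed at 0.951 water and removes 0.706 of that water:
0.706×0.951×(1−α)×369 = 188.19
(1−α) = 188.19/247.75 = 0.7596;  α = 0.2404.
Bypass flow = 0.2404×369 = 88.708 kg/h.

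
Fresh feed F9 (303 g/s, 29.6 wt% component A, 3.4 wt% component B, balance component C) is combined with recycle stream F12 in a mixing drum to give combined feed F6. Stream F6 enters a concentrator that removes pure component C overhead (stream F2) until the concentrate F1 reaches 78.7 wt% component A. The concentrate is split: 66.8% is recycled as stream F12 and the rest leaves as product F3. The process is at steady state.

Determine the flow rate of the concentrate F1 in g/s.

343.3 g/s

Overall component A balance (none leaves overhead): component A in fresh feed = component A in product, i.e. 303×0.296 = (1−0.668)·F1·0.787.
F1 = 89.688/(0.787×0.332) = 343.26 g/s.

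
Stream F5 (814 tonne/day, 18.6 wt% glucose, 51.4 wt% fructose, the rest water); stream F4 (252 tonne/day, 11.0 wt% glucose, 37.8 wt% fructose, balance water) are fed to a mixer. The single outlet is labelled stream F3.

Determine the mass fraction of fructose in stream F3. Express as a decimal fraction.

0.482

Total flow out = 814 + 252 = 1066 tonne/day.
fructose in = 814×0.514 + 252×0.378 = 513.65 tonne/day.
fructose mass fraction in F3 = 513.65/1066 = 0.482.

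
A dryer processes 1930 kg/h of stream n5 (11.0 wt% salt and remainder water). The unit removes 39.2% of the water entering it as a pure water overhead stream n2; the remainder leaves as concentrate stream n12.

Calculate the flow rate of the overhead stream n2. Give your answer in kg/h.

673.3 kg/h

water entering = 1930×0.890 = 1717.7 kg/h; overhead removed = 0.392×1717.7 = 673.34 kg/h.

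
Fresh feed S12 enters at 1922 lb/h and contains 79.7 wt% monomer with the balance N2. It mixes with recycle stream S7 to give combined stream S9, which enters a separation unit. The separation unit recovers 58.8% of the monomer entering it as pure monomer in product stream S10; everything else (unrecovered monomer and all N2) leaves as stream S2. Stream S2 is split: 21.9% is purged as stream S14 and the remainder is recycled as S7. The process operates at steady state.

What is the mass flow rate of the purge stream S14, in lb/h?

N2 enters only via S12 and leaves only via the purge: 1922×0.203 = 0.219×(N2 in S2), and the separation unit passes all N2, so N2 in S9 = N2 in S2 = 1781.6 lb/h.
monomer in S9: m_A = 1922×0.797 + (1−0.219)·(1−0.588)·m_A, so m_A = 1531.8/0.6782 = 2258.6 lb/h.
S2 = (1−0.588)×2258.6 + 1781.6 = 2712.1 lb/h.
Purge S14 = 0.219×2712.1 = 593.95 lb/h.

594 lb/h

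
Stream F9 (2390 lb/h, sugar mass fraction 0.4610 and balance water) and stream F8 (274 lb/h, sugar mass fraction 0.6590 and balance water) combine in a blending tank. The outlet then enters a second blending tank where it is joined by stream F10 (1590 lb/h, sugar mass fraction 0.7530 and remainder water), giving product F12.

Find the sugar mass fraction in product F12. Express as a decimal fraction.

0.5829

Overall, product flow = 4254 lb/h.
sugar in = 2390×0.461 + 274×0.659 + 1590×0.753 = 2479.6 lb/h.
sugar fraction in F12 = 0.5829.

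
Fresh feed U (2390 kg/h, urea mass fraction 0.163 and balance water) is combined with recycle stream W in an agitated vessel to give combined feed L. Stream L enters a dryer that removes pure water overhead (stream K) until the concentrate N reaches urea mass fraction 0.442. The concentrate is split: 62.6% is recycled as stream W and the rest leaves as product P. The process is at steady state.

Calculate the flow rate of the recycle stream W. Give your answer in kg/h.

1475 kg/h

Overall urea balance (none leaves overhead): urea in fresh feed = urea in product, i.e. 2390×0.163 = (1−0.626)·N·0.442.
N = 389.57/(0.442×0.374) = 2356.6 kg/h.
Recycle W = 0.626×2356.6 = 1475.3 kg/h.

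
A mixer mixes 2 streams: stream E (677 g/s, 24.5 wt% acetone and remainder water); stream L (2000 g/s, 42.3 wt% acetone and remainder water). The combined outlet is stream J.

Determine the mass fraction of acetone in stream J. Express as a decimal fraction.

Total flow out = 677 + 2000 = 2677 g/s.
acetone in = 677×0.245 + 2000×0.423 = 1011.9 g/s.
acetone mass fraction in J = 1011.9/2677 = 0.378.

0.378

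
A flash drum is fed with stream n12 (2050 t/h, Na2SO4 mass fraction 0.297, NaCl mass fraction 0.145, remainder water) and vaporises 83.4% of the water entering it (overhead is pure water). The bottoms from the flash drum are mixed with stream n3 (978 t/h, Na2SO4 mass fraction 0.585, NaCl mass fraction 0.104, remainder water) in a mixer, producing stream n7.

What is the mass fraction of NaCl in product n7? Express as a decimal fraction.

Vapour removed = 0.834×0.558×2050 = 954.01 t/h; concentrate = 1096 t/h.
NaCl reaching the mixer = 297.25 (from concentrate) + 978×0.104 = 398.96 t/h.
Product flow = 1096 + 978 = 2074 t/h; NaCl fraction = 0.192.

0.192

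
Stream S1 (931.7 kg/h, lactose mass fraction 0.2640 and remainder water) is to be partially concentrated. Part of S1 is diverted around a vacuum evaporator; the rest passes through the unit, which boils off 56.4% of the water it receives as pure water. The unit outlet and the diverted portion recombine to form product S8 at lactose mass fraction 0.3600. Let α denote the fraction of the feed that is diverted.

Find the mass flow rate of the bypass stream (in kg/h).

333.2 kg/h

All 931.7×0.264 = 245.97 kg/h of lactose reaches S8, so S8 = 245.97/0.360 = 683.25 kg/h and vapour = 248.45 kg/h.
The evaporator receives (1−α)·931.7 of feed at 0.736 water and removes 0.564 of that water:
0.564×0.736×(1−α)×931.7 = 248.45
(1−α) = 248.45/386.75 = 0.6424;  α = 0.3576.
Bypass flow = 0.3576×931.7 = 333.17 kg/h.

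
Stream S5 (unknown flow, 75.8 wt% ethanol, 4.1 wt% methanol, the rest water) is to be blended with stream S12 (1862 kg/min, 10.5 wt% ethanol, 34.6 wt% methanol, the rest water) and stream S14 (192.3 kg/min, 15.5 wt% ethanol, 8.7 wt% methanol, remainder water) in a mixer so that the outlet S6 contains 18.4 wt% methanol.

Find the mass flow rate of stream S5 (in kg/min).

1979 kg/min

Let S5 be the unknown flow. Total out = 2054.3 + S5.
methanol balance: 660.98 + 0.041·S5 = 0.184·(2054.3 + S5)
(0.041 − 0.184)·S5 = 0.184×2054.3 − 660.98 = -282.99
S5 = -282.99 / -0.143 = 1979 kg/min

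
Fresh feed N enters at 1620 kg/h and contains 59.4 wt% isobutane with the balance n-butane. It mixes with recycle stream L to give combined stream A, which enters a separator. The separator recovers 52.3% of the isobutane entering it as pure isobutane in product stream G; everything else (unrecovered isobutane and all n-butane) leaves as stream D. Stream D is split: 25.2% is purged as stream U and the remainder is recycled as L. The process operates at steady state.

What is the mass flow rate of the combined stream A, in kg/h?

4106 kg/h

n-butane enters only via N and leaves only via the purge: 1620×0.406 = 0.252×(n-butane in D), and the separator passes all n-butane, so n-butane in A = n-butane in D = 2610 kg/h.
isobutane in A: m_A = 1620×0.594 + (1−0.252)·(1−0.523)·m_A, so m_A = 962.28/0.6432 = 1496.1 kg/h.
A = 1496.1 + 2610 = 4106.1 kg/h.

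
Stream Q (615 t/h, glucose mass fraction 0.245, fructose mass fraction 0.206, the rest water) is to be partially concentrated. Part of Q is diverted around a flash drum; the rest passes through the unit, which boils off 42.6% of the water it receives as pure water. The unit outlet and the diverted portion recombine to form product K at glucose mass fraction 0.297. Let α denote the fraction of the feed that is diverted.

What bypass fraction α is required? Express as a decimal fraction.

All 615×0.245 = 150.68 t/h of glucose reaches K, so K = 150.68/0.297 = 507.32 t/h and vapour = 107.68 t/h.
The evaporator receives (1−α)·615 of feed at 0.549 water and removes 0.426 of that water:
0.426×0.549×(1−α)×615 = 107.68
(1−α) = 107.68/143.83 = 0.7486;  α = 0.2514.

0.251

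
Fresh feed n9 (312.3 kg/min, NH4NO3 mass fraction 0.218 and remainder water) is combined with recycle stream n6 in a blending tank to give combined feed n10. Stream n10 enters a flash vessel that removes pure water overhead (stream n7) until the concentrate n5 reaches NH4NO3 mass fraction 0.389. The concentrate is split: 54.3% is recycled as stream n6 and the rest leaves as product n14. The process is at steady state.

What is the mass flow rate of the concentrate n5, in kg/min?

Overall NH4NO3 balance (none leaves overhead): NH4NO3 in fresh feed = NH4NO3 in product, i.e. 312.3×0.218 = (1−0.543)·n5·0.389.
n5 = 68.081/(0.389×0.457) = 382.97 kg/min.

383 kg/min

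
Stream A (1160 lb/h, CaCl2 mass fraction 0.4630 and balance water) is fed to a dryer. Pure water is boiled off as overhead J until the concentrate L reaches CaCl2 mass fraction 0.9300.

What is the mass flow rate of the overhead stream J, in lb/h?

CaCl2 is conserved: 1160×0.463 = 537.08 lb/h all reports to the concentrate.
Concentrate = 537.08/(target fraction) = 577.51 lb/h.
Overhead = 1160 − 577.51 = 582.49 lb/h.

582.5 lb/h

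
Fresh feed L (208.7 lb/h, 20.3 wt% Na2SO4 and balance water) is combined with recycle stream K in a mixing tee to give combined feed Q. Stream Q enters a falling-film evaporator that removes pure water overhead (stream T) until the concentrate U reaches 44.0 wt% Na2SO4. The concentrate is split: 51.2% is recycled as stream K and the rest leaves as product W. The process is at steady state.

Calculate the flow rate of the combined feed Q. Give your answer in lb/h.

Overall Na2SO4 balance (none leaves overhead): Na2SO4 in fresh feed = Na2SO4 in product, i.e. 208.7×0.203 = (1−0.512)·U·0.440.
U = 42.366/(0.440×0.488) = 197.31 lb/h.
Recycle K = 0.512×197.31 = 101.02 lb/h.
Combined feed Q = 208.7 + 101.02 = 309.72 lb/h.

309.7 lb/h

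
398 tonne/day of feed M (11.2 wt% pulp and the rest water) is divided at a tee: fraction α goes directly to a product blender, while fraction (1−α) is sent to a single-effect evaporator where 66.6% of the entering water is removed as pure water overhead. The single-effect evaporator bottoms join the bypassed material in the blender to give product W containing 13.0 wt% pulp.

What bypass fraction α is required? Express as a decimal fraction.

All 398×0.112 = 44.576 tonne/day of pulp reaches W, so W = 44.576/0.130 = 342.89 tonne/day and vapour = 55.108 tonne/day.
The evaporator receives (1−α)·398 of feed at 0.888 water and removes 0.666 of that water:
0.666×0.888×(1−α)×398 = 55.108
(1−α) = 55.108/235.38 = 0.2341;  α = 0.7659.

0.766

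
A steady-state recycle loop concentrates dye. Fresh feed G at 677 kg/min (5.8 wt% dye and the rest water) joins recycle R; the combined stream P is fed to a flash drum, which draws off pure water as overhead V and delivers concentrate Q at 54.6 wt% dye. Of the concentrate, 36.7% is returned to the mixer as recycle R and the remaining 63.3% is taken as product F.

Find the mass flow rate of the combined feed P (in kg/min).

Overall dye balance (none leaves overhead): dye in fresh feed = dye in product, i.e. 677×0.058 = (1−0.367)·Q·0.546.
Q = 39.266/(0.546×0.633) = 113.61 kg/min.
Recycle R = 0.367×113.61 = 41.695 kg/min.
Combined feed P = 677 + 41.695 = 718.7 kg/min.

718.7 kg/min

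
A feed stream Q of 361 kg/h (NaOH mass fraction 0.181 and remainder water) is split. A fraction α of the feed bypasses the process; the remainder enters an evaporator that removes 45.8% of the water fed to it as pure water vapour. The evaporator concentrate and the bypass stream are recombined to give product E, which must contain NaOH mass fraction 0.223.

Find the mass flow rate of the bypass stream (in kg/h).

179.7 kg/h

All 361×0.181 = 65.341 kg/h of NaOH reaches E, so E = 65.341/0.223 = 293.01 kg/h and vapour = 67.991 kg/h.
The evaporator receives (1−α)·361 of feed at 0.819 water and removes 0.458 of that water:
0.458×0.819×(1−α)×361 = 67.991
(1−α) = 67.991/135.41 = 0.5021;  α = 0.4979.
Bypass flow = 0.4979×361 = 179.74 kg/h.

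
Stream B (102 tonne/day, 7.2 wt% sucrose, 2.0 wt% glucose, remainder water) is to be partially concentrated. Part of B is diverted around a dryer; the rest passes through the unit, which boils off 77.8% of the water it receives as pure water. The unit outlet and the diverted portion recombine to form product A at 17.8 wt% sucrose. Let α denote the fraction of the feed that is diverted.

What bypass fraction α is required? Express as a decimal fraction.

All 102×0.072 = 7.344 tonne/day of sucrose reaches A, so A = 7.344/0.178 = 41.258 tonne/day and vapour = 60.742 tonne/day.
The evaporator receives (1−α)·102 of feed at 0.908 water and removes 0.778 of that water:
0.778×0.908×(1−α)×102 = 60.742
(1−α) = 60.742/72.055 = 0.8430;  α = 0.1570.

0.157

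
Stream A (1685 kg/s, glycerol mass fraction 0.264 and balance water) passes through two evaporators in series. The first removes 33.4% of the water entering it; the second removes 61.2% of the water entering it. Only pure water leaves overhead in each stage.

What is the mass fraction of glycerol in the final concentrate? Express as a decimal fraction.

water in feed = 1685×0.736 = 1240.2 kg/s.
After stage 1: water left = (1−0.334)×1240.2 = 825.95; stream total = 1270.8 kg/s.
After stage 2: water left = (1−0.612)×825.95 = 320.47; final concentrate = 765.31 kg/s.
glycerol fraction = 444.84/765.31 = 0.581.

0.581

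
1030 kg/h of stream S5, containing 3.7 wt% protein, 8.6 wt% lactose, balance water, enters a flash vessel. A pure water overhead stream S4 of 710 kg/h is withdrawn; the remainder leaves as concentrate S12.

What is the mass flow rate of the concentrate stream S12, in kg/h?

320 kg/h

Concentrate = 1030 − 710 = 320 kg/h.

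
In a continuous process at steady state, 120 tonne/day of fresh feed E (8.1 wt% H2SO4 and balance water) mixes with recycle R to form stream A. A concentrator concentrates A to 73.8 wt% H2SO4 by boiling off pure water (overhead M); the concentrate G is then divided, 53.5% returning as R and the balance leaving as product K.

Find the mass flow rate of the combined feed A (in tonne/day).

135.2 tonne/day

Overall H2SO4 balance (none leaves overhead): H2SO4 in fresh feed = H2SO4 in product, i.e. 120×0.081 = (1−0.535)·G·0.738.
G = 9.72/(0.738×0.465) = 28.324 tonne/day.
Recycle R = 0.535×28.324 = 15.153 tonne/day.
Combined feed A = 120 + 15.153 = 135.15 tonne/day.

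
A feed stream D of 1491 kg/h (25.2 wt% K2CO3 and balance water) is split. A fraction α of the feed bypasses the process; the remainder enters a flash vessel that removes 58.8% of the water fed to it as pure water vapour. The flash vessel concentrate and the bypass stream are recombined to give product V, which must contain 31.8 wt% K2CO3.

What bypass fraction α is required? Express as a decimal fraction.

0.528

All 1491×0.252 = 375.73 kg/h of K2CO3 reaches V, so V = 375.73/0.318 = 1181.5 kg/h and vapour = 309.45 kg/h.
The evaporator receives (1−α)·1491 of feed at 0.748 water and removes 0.588 of that water:
0.588×0.748×(1−α)×1491 = 309.45
(1−α) = 309.45/655.78 = 0.4719;  α = 0.5281.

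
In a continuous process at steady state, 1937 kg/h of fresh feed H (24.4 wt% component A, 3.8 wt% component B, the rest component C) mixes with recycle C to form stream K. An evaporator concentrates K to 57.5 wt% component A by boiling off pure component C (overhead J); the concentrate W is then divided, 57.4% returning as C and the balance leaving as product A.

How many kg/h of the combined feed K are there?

3045 kg/h

Overall component A balance (none leaves overhead): component A in fresh feed = component A in product, i.e. 1937×0.244 = (1−0.574)·W·0.575.
W = 472.63/(0.575×0.426) = 1929.5 kg/h.
Recycle C = 0.574×1929.5 = 1107.5 kg/h.
Combined feed K = 1937 + 1107.5 = 3044.5 kg/h.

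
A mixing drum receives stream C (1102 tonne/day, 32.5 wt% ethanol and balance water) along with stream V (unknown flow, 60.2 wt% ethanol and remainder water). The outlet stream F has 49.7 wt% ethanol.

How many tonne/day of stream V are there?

1805 tonne/day

Let V be the unknown flow. Total out = 1102 + V.
ethanol balance: 358.15 + 0.602·V = 0.497·(1102 + V)
(0.602 − 0.497)·V = 0.497×1102 − 358.15 = 189.54
V = 189.54 / 0.105 = 1805.2 tonne/day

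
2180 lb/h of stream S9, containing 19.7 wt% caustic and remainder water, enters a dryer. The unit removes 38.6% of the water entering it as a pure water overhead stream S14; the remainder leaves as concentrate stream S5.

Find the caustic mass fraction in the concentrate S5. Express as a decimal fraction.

0.285

caustic is not removed: 2180×0.197 = 429.46 lb/h of caustic enters S5.
water entering = 2180×0.803 = 1750.5 lb/h; overhead removed = 0.386×1750.5 = 675.71 lb/h.
Concentrate = 2180 − 675.71 = 1504.3 lb/h.
Mass fraction = 429.46/1504.3 = 0.285.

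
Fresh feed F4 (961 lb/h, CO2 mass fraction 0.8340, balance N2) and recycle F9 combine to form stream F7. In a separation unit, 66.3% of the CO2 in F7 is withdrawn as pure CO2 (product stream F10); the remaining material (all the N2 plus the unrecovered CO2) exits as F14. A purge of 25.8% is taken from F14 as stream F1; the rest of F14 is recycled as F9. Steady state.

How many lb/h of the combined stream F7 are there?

1687 lb/h

N2 enters only via F4 and leaves only via the purge: 961×0.166 = 0.258×(N2 in F14), and the separation unit passes all N2, so N2 in F7 = N2 in F14 = 618.32 lb/h.
CO2 in F7: m_A = 961×0.834 + (1−0.258)·(1−0.663)·m_A, so m_A = 801.47/0.7499 = 1068.7 lb/h.
F7 = 1068.7 + 618.32 = 1687 lb/h.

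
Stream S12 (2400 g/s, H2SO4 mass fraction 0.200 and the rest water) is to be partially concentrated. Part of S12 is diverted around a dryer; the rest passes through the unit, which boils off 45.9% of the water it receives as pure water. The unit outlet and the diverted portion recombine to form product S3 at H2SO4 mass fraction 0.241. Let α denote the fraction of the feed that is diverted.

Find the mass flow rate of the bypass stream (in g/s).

1288 g/s

All 2400×0.200 = 480 g/s of H2SO4 reaches S3, so S3 = 480/0.241 = 1991.7 g/s and vapour = 408.3 g/s.
The evaporator receives (1−α)·2400 of feed at 0.800 water and removes 0.459 of that water:
0.459×0.800×(1−α)×2400 = 408.3
(1−α) = 408.3/881.28 = 0.4633;  α = 0.5367.
Bypass flow = 0.5367×2400 = 1288.1 g/s.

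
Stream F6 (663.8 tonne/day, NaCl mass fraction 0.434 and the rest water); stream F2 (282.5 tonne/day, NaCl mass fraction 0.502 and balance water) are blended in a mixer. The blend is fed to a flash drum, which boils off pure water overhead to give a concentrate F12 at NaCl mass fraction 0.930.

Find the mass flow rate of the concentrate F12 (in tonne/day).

NaCl entering = 663.8×0.434 + 282.5×0.502 = 429.9 tonne/day.
All NaCl reports to F12, so F12 = 429.9/0.930 = 462.26 tonne/day.

462.3 tonne/day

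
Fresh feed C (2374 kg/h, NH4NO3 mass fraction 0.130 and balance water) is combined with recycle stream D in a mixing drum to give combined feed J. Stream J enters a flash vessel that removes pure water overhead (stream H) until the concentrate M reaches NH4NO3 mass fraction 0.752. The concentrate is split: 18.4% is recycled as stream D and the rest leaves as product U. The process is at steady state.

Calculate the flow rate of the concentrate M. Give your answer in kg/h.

502.9 kg/h

Overall NH4NO3 balance (none leaves overhead): NH4NO3 in fresh feed = NH4NO3 in product, i.e. 2374×0.130 = (1−0.184)·M·0.752.
M = 308.62/(0.752×0.816) = 502.94 kg/h.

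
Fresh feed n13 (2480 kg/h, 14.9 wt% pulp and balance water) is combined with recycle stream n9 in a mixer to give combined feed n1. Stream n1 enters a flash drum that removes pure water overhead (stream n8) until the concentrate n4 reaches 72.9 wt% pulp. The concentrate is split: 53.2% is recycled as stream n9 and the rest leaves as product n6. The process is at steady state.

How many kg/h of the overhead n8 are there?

1973 kg/h

Overall pulp balance (none leaves overhead): pulp in fresh feed = pulp in product, i.e. 2480×0.149 = (1−0.532)·n4·0.729.
n4 = 369.52/(0.729×0.468) = 1083.1 kg/h.
Recycle n9 = 0.532×1083.1 = 576.2 kg/h.
Combined feed n1 = 2480 + 576.2 = 3056.2 kg/h.
Overhead n8 = n1 − n4 = 3056.2 − 1083.1 = 1973.1 kg/h.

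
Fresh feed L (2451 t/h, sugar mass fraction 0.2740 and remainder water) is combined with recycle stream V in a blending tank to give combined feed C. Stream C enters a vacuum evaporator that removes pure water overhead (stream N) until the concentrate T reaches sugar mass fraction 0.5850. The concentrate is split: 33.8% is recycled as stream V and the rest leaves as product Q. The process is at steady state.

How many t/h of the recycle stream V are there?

586.1 t/h

Overall sugar balance (none leaves overhead): sugar in fresh feed = sugar in product, i.e. 2451×0.274 = (1−0.338)·T·0.585.
T = 671.57/(0.585×0.662) = 1734.1 t/h.
Recycle V = 0.338×1734.1 = 586.13 t/h.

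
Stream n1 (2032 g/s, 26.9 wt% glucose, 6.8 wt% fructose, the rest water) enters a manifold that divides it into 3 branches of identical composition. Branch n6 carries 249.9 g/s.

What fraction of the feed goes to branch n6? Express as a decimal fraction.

0.123

Fraction to n6 = 249.9/2032 = 0.1230.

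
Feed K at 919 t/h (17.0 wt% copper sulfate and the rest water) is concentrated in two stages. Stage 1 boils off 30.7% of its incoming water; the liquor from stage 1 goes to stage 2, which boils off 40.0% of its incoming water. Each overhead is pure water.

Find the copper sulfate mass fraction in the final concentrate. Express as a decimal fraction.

0.330

water in feed = 919×0.830 = 762.77 t/h.
After stage 1: water left = (1−0.307)×762.77 = 528.6; stream total = 684.83 t/h.
After stage 2: water left = (1−0.400)×528.6 = 317.16; final concentrate = 473.39 t/h.
copper sulfate fraction = 156.23/473.39 = 0.330.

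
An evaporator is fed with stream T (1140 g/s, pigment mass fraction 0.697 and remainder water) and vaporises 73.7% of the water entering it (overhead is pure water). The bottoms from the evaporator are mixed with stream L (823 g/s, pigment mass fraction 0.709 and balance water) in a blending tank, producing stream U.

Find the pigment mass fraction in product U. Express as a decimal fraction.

0.807

Vapour removed = 0.737×0.303×1140 = 254.57 g/s; concentrate = 885.43 g/s.
pigment reaching the mixer = 794.58 (from concentrate) + 823×0.709 = 1378.1 g/s.
Product flow = 885.43 + 823 = 1708.4 g/s; pigment fraction = 0.807.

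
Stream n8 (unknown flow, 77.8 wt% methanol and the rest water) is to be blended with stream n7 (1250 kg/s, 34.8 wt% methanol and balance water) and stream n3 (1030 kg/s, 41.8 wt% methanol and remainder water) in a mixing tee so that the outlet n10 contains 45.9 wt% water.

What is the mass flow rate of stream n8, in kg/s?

Let n8 be the unknown flow. Total out = 2280 + n8.
water balance: 1414.5 + 0.222·n8 = 0.459·(2280 + n8)
(0.222 − 0.459)·n8 = 0.459×2280 − 1414.5 = -367.94
n8 = -367.94 / -0.237 = 1552.5 kg/s

1552 kg/s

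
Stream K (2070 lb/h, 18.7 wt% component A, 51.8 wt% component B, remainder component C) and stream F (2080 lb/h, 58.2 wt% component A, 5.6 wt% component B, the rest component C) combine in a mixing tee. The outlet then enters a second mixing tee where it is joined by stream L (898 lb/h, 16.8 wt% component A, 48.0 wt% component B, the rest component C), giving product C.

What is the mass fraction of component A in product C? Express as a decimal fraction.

0.346

Overall, product flow = 5048 lb/h.
component A in = 2070×0.187 + 2080×0.582 + 898×0.168 = 1748.5 lb/h.
component A fraction in C = 0.346.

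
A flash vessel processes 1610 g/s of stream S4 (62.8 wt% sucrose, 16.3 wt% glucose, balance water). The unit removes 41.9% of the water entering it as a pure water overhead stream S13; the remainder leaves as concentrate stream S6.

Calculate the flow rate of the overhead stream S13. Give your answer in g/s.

141 g/s

water entering = 1610×0.209 = 336.49 g/s; overhead removed = 0.419×336.49 = 140.99 g/s.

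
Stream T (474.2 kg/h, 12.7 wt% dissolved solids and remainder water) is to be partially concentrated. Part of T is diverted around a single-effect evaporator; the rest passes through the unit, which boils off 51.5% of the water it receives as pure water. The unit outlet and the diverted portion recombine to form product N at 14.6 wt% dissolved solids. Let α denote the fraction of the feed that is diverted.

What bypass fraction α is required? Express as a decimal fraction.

0.711

All 474.2×0.127 = 60.223 kg/h of dissolved solids reaches N, so N = 60.223/0.146 = 412.49 kg/h and vapour = 61.711 kg/h.
The evaporator receives (1−α)·474.2 of feed at 0.873 water and removes 0.515 of that water:
0.515×0.873×(1−α)×474.2 = 61.711
(1−α) = 61.711/213.2 = 0.2895;  α = 0.7105.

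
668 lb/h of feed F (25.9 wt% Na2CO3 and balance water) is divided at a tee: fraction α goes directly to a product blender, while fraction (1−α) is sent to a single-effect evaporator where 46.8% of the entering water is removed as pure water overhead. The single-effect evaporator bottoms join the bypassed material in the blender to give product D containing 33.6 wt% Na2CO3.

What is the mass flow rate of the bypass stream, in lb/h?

All 668×0.259 = 173.01 lb/h of Na2CO3 reaches D, so D = 173.01/0.336 = 514.92 lb/h and vapour = 153.08 lb/h.
The evaporator receives (1−α)·668 of feed at 0.741 water and removes 0.468 of that water:
0.468×0.741×(1−α)×668 = 153.08
(1−α) = 153.08/231.65 = 0.6608;  α = 0.3392.
Bypass flow = 0.3392×668 = 226.57 lb/h.

226.6 lb/h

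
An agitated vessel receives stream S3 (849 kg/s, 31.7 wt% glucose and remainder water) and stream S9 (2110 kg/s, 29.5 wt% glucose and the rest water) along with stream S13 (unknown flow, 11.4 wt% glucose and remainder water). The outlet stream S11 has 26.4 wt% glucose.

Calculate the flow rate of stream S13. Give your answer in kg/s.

Let S13 be the unknown flow. Total out = 2959 + S13.
glucose balance: 891.58 + 0.114·S13 = 0.264·(2959 + S13)
(0.114 − 0.264)·S13 = 0.264×2959 − 891.58 = -110.41
S13 = -110.41 / -0.150 = 736.05 kg/s

736 kg/s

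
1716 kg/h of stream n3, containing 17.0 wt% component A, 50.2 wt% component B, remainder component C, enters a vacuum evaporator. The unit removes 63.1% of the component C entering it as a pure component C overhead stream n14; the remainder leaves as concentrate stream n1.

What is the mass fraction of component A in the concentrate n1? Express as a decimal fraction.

component A is not removed: 1716×0.170 = 291.72 kg/h of component A enters n1.
component C entering = 1716×0.328 = 562.85 kg/h; overhead removed = 0.631×562.85 = 355.16 kg/h.
Concentrate = 1716 − 355.16 = 1360.8 kg/h.
Mass fraction = 291.72/1360.8 = 0.214.

0.214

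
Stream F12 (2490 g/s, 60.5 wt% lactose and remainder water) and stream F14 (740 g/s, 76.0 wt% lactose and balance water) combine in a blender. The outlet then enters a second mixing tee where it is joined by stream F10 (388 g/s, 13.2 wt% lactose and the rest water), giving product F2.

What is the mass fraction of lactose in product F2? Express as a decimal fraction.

Overall, product flow = 3618 g/s.
lactose in = 2490×0.605 + 740×0.760 + 388×0.132 = 2120.1 g/s.
lactose fraction in F2 = 0.586.

0.586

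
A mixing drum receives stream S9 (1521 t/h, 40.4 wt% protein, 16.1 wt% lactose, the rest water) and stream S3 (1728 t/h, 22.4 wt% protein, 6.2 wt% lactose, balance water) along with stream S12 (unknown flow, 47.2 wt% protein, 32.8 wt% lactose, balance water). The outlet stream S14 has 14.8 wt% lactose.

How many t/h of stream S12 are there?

715.7 t/h

Let S12 be the unknown flow. Total out = 3249 + S12.
lactose balance: 352.02 + 0.328·S12 = 0.148·(3249 + S12)
(0.328 − 0.148)·S12 = 0.148×3249 − 352.02 = 128.83
S12 = 128.83 / 0.180 = 715.75 t/h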